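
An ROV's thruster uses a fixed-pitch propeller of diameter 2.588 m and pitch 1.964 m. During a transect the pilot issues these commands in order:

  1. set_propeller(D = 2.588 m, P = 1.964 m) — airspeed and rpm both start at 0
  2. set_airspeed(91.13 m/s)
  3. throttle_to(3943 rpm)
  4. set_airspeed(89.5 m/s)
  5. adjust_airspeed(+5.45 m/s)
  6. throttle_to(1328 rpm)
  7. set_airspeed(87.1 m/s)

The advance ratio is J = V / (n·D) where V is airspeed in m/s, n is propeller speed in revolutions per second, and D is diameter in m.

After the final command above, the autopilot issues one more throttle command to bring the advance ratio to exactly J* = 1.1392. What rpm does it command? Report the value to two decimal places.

set_propeller: D = 2.588 m, P = 1.964 m (p = P/D = 0.758887); state ← (V=0, rpm=0)
set_airspeed(91.13): V ← 91.13 m/s
throttle_to(3943): rpm ← 3943
set_airspeed(89.5): V ← 89.5 m/s
adjust_airspeed(+5.45): V ← 89.5 +5.45 = 94.95 m/s
throttle_to(1328): rpm ← 1328
set_airspeed(87.1): V ← 87.1 m/s
final state: V = 87.1 m/s, rpm = 1328 → n = rpm/60 = 22.133333 rev/s
target J* = 1.1392; solve J* = V/(n·D) for n: n = V/(J*·D) = 87.1/(1.1392 × 2.588) = 29.542953 rev/s
rpm = 60·n = 1772.577193

rpm = 1772.58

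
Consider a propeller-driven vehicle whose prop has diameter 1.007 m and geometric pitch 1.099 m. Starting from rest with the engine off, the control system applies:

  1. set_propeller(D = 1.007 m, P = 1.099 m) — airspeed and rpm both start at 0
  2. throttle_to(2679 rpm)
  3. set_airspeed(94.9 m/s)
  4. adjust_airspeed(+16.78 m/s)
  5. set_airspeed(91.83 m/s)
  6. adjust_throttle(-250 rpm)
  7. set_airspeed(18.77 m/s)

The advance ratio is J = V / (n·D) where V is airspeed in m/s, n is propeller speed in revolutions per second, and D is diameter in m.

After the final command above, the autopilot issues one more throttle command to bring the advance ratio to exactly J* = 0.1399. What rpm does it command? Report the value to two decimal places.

set_propeller: D = 1.007 m, P = 1.099 m (p = P/D = 1.091360); state ← (V=0, rpm=0)
throttle_to(2679): rpm ← 2679
set_airspeed(94.9): V ← 94.9 m/s
adjust_airspeed(+16.78): V ← 94.9 +16.78 = 111.68 m/s
set_airspeed(91.83): V ← 91.83 m/s
adjust_throttle(-250): rpm ← 2679 -250 = 2429
set_airspeed(18.77): V ← 18.77 m/s
final state: V = 18.77 m/s, rpm = 2429 → n = rpm/60 = 40.483333 rev/s
target J* = 0.1399; solve J* = V/(n·D) for n: n = V/(J*·D) = 18.77/(0.1399 × 1.007) = 133.234620 rev/s
rpm = 60·n = 7994.077199

rpm = 7994.08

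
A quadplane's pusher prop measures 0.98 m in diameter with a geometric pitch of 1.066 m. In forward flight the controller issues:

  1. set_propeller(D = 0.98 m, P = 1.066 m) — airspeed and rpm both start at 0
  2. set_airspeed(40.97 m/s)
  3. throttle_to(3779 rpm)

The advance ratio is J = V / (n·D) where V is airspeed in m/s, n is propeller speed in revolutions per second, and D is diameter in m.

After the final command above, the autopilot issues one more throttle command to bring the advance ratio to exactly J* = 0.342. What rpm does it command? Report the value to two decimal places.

rpm = 7334.41

set_propeller: D = 0.98 m, P = 1.066 m (p = P/D = 1.087755); state ← (V=0, rpm=0)
set_airspeed(40.97): V ← 40.97 m/s
throttle_to(3779): rpm ← 3779
final state: V = 40.97 m/s, rpm = 3779 → n = rpm/60 = 62.983333 rev/s
target J* = 0.342; solve J* = V/(n·D) for n: n = V/(J*·D) = 40.97/(0.342 × 0.98) = 122.240124 rev/s
rpm = 60·n = 7334.407447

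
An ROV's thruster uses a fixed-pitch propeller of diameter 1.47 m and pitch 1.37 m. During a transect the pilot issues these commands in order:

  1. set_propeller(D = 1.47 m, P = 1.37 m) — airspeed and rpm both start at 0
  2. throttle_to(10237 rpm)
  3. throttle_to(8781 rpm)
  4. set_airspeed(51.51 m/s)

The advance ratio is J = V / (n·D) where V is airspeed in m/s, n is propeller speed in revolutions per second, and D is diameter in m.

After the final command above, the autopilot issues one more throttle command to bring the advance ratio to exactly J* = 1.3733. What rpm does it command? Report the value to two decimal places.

set_propeller: D = 1.47 m, P = 1.37 m (p = P/D = 0.931973); state ← (V=0, rpm=0)
throttle_to(10237): rpm ← 10237
throttle_to(8781): rpm ← 8781
set_airspeed(51.51): V ← 51.51 m/s
final state: V = 51.51 m/s, rpm = 8781 → n = rpm/60 = 146.350000 rev/s
target J* = 1.3733; solve J* = V/(n·D) for n: n = V/(J*·D) = 51.51/(1.3733 × 1.47) = 25.515777 rev/s
rpm = 60·n = 1530.946610

rpm = 1530.95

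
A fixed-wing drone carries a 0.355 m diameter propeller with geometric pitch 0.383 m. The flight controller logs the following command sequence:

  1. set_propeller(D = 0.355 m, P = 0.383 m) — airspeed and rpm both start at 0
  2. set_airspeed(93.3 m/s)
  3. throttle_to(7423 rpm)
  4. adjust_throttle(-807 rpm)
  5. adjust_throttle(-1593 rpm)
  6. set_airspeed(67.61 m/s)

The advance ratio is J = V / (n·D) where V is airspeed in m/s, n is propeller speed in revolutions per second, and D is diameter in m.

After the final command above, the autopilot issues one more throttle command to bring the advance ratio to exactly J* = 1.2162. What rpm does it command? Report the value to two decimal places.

rpm = 9395.69

set_propeller: D = 0.355 m, P = 0.383 m (p = P/D = 1.078873); state ← (V=0, rpm=0)
set_airspeed(93.3): V ← 93.3 m/s
throttle_to(7423): rpm ← 7423
adjust_throttle(-807): rpm ← 7423 -807 = 6616
adjust_throttle(-1593): rpm ← 6616 -1593 = 5023
set_airspeed(67.61): V ← 67.61 m/s
final state: V = 67.61 m/s, rpm = 5023 → n = rpm/60 = 83.716667 rev/s
target J* = 1.2162; solve J* = V/(n·D) for n: n = V/(J*·D) = 67.61/(1.2162 × 0.355) = 156.594889 rev/s
rpm = 60·n = 9395.693351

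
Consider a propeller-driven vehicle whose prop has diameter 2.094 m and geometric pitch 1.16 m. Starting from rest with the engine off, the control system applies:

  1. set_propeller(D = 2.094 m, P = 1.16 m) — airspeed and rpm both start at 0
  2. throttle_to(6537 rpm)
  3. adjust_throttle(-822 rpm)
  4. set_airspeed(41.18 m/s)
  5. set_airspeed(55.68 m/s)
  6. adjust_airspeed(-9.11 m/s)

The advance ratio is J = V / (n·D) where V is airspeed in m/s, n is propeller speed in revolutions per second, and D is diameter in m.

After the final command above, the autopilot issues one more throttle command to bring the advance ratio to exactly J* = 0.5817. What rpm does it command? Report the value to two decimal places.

set_propeller: D = 2.094 m, P = 1.16 m (p = P/D = 0.553964); state ← (V=0, rpm=0)
throttle_to(6537): rpm ← 6537
adjust_throttle(-822): rpm ← 6537 -822 = 5715
set_airspeed(41.18): V ← 41.18 m/s
set_airspeed(55.68): V ← 55.68 m/s
adjust_airspeed(-9.11): V ← 55.68 -9.11 = 46.57 m/s
final state: V = 46.57 m/s, rpm = 5715 → n = rpm/60 = 95.250000 rev/s
target J* = 0.5817; solve J* = V/(n·D) for n: n = V/(J*·D) = 46.57/(0.5817 × 2.094) = 38.232306 rev/s
rpm = 60·n = 2293.938377

rpm = 2293.94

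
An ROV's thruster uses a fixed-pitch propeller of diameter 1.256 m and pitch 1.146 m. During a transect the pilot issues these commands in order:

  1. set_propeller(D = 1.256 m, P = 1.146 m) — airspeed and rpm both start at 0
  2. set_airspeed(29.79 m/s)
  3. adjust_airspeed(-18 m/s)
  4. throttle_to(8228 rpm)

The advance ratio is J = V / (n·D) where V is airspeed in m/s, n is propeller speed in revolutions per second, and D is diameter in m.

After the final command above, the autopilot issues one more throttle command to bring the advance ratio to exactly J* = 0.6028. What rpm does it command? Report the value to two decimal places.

set_propeller: D = 1.256 m, P = 1.146 m (p = P/D = 0.912420); state ← (V=0, rpm=0)
set_airspeed(29.79): V ← 29.79 m/s
adjust_airspeed(-18): V ← 29.79 -18 = 11.79 m/s
throttle_to(8228): rpm ← 8228
final state: V = 11.79 m/s, rpm = 8228 → n = rpm/60 = 137.133333 rev/s
target J* = 0.6028; solve J* = V/(n·D) for n: n = V/(J*·D) = 11.79/(0.6028 × 1.256) = 15.572234 rev/s
rpm = 60·n = 934.334042

rpm = 934.33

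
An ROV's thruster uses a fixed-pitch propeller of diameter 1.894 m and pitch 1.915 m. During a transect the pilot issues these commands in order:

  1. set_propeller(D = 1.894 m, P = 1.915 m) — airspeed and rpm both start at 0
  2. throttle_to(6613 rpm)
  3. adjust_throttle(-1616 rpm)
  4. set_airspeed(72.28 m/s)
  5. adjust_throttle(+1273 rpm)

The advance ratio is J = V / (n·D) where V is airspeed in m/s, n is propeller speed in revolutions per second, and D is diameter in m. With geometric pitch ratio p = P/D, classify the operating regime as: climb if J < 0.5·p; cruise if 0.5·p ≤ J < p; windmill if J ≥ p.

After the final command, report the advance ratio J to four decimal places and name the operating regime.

set_propeller: D = 1.894 m, P = 1.915 m (p = P/D = 1.011088); state ← (V=0, rpm=0)
throttle_to(6613): rpm ← 6613
adjust_throttle(-1616): rpm ← 6613 -1616 = 4997
set_airspeed(72.28): V ← 72.28 m/s
adjust_throttle(+1273): rpm ← 4997 +1273 = 6270
final state: V = 72.28 m/s, rpm = 6270 → n = rpm/60 = 104.500000 rev/s
J = V / (n·D) = 72.28 / (104.500000 × 1.894) = 0.365193
regime bands: climb J<0.5055 | cruise [0.5055, 1.0111) | windmill J≥1.0111
J = 0.3652 → climb

J = 0.3652, regime = climb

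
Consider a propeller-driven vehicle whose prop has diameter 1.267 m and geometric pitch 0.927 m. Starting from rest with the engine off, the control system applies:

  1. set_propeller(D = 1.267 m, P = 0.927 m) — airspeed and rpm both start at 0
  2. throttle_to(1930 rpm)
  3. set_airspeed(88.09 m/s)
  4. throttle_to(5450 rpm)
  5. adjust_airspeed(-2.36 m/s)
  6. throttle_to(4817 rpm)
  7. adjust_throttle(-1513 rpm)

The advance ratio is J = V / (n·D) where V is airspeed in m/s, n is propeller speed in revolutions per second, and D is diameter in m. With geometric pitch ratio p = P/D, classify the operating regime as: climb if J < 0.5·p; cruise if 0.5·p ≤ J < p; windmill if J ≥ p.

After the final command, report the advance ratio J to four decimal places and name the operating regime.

J = 1.2288, regime = windmill

set_propeller: D = 1.267 m, P = 0.927 m (p = P/D = 0.731650); state ← (V=0, rpm=0)
throttle_to(1930): rpm ← 1930
set_airspeed(88.09): V ← 88.09 m/s
throttle_to(5450): rpm ← 5450
adjust_airspeed(-2.36): V ← 88.09 -2.36 = 85.73 m/s
throttle_to(4817): rpm ← 4817
adjust_throttle(-1513): rpm ← 4817 -1513 = 3304
final state: V = 85.73 m/s, rpm = 3304 → n = rpm/60 = 55.066667 rev/s
J = V / (n·D) = 85.73 / (55.066667 × 1.267) = 1.228761
regime bands: climb J<0.3658 | cruise [0.3658, 0.7316) | windmill J≥0.7316
J = 1.2288 → windmill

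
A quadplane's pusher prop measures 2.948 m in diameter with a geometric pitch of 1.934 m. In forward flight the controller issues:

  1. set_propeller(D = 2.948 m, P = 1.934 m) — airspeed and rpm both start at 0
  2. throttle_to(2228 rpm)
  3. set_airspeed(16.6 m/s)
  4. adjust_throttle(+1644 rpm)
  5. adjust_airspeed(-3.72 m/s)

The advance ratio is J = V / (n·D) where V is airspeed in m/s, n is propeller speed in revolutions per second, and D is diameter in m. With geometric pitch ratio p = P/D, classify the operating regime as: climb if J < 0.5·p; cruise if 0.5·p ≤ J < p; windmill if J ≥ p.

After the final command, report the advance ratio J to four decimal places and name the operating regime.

set_propeller: D = 2.948 m, P = 1.934 m (p = P/D = 0.656038); state ← (V=0, rpm=0)
throttle_to(2228): rpm ← 2228
set_airspeed(16.6): V ← 16.6 m/s
adjust_throttle(+1644): rpm ← 2228 +1644 = 3872
adjust_airspeed(-3.72): V ← 16.6 -3.72 = 12.88 m/s
final state: V = 12.88 m/s, rpm = 3872 → n = rpm/60 = 64.533333 rev/s
J = V / (n·D) = 12.88 / (64.533333 × 2.948) = 0.067702
regime bands: climb J<0.3280 | cruise [0.3280, 0.6560) | windmill J≥0.6560
J = 0.0677 → climb

J = 0.0677, regime = climb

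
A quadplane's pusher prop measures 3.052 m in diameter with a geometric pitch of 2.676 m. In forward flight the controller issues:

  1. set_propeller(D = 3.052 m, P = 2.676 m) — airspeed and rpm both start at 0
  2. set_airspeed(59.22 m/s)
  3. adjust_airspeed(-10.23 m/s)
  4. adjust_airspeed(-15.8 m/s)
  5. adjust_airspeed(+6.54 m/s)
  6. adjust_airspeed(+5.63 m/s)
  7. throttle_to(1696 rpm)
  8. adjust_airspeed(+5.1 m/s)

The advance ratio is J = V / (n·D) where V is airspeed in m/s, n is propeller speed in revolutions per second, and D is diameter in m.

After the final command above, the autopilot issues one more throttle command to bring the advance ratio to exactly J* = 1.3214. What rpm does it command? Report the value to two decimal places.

set_propeller: D = 3.052 m, P = 2.676 m (p = P/D = 0.876802); state ← (V=0, rpm=0)
set_airspeed(59.22): V ← 59.22 m/s
adjust_airspeed(-10.23): V ← 59.22 -10.23 = 48.99 m/s
adjust_airspeed(-15.8): V ← 48.99 -15.8 = 33.19 m/s
adjust_airspeed(+6.54): V ← 33.19 +6.54 = 39.73 m/s
adjust_airspeed(+5.63): V ← 39.73 +5.63 = 45.36 m/s
throttle_to(1696): rpm ← 1696
adjust_airspeed(+5.1): V ← 45.36 +5.1 = 50.46 m/s
final state: V = 50.46 m/s, rpm = 1696 → n = rpm/60 = 28.266667 rev/s
target J* = 1.3214; solve J* = V/(n·D) for n: n = V/(J*·D) = 50.46/(1.3214 × 3.052) = 12.512048 rev/s
rpm = 60·n = 750.722902

rpm = 750.72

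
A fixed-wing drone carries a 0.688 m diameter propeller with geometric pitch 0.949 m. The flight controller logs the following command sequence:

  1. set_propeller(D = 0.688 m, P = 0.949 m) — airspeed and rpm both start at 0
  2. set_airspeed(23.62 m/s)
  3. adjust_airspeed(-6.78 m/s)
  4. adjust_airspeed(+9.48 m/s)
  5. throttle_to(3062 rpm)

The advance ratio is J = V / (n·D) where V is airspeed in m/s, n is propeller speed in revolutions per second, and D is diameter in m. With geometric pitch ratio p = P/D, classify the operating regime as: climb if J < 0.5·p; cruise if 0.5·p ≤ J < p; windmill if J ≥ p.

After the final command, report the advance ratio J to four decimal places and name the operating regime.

J = 0.7496, regime = cruise

set_propeller: D = 0.688 m, P = 0.949 m (p = P/D = 1.379360); state ← (V=0, rpm=0)
set_airspeed(23.62): V ← 23.62 m/s
adjust_airspeed(-6.78): V ← 23.62 -6.78 = 16.84 m/s
adjust_airspeed(+9.48): V ← 16.84 +9.48 = 26.32 m/s
throttle_to(3062): rpm ← 3062
final state: V = 26.32 m/s, rpm = 3062 → n = rpm/60 = 51.033333 rev/s
J = V / (n·D) = 26.32 / (51.033333 × 0.688) = 0.749624
regime bands: climb J<0.6897 | cruise [0.6897, 1.3794) | windmill J≥1.3794
J = 0.7496 → cruise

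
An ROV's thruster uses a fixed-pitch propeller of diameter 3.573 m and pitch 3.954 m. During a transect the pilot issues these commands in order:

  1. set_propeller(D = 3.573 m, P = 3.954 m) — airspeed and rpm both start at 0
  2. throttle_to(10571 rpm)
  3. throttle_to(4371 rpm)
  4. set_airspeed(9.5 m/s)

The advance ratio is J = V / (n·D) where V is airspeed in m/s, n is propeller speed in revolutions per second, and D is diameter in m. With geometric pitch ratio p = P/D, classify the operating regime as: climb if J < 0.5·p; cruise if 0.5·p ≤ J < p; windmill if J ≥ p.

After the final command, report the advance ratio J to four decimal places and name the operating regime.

J = 0.0365, regime = climb

set_propeller: D = 3.573 m, P = 3.954 m (p = P/D = 1.106633); state ← (V=0, rpm=0)
throttle_to(10571): rpm ← 10571
throttle_to(4371): rpm ← 4371
set_airspeed(9.5): V ← 9.5 m/s
final state: V = 9.5 m/s, rpm = 4371 → n = rpm/60 = 72.850000 rev/s
J = V / (n·D) = 9.5 / (72.850000 × 3.573) = 0.036497
regime bands: climb J<0.5533 | cruise [0.5533, 1.1066) | windmill J≥1.1066
J = 0.0365 → climb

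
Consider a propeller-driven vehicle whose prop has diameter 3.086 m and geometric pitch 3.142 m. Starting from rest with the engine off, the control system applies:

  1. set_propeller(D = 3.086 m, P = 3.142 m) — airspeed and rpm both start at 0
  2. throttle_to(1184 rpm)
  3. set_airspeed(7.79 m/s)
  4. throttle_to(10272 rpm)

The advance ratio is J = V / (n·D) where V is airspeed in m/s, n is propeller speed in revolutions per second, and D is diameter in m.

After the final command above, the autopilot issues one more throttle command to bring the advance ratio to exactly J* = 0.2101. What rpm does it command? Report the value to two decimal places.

rpm = 720.89

set_propeller: D = 3.086 m, P = 3.142 m (p = P/D = 1.018146); state ← (V=0, rpm=0)
throttle_to(1184): rpm ← 1184
set_airspeed(7.79): V ← 7.79 m/s
throttle_to(10272): rpm ← 10272
final state: V = 7.79 m/s, rpm = 10272 → n = rpm/60 = 171.200000 rev/s
target J* = 0.2101; solve J* = V/(n·D) for n: n = V/(J*·D) = 7.79/(0.2101 × 3.086) = 12.014771 rev/s
rpm = 60·n = 720.886237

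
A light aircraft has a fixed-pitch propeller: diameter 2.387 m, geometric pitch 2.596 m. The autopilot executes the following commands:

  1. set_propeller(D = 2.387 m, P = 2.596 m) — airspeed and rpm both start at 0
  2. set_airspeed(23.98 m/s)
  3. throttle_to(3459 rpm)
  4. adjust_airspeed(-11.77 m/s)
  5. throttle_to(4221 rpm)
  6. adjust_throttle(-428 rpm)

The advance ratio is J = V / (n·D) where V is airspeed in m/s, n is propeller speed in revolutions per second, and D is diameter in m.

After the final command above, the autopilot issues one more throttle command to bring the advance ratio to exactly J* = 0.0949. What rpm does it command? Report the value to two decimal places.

rpm = 3234.06

set_propeller: D = 2.387 m, P = 2.596 m (p = P/D = 1.087558); state ← (V=0, rpm=0)
set_airspeed(23.98): V ← 23.98 m/s
throttle_to(3459): rpm ← 3459
adjust_airspeed(-11.77): V ← 23.98 -11.77 = 12.21 m/s
throttle_to(4221): rpm ← 4221
adjust_throttle(-428): rpm ← 4221 -428 = 3793
final state: V = 12.21 m/s, rpm = 3793 → n = rpm/60 = 63.216667 rev/s
target J* = 0.0949; solve J* = V/(n·D) for n: n = V/(J*·D) = 12.21/(0.0949 × 2.387) = 53.901026 rev/s
rpm = 60·n = 3234.061564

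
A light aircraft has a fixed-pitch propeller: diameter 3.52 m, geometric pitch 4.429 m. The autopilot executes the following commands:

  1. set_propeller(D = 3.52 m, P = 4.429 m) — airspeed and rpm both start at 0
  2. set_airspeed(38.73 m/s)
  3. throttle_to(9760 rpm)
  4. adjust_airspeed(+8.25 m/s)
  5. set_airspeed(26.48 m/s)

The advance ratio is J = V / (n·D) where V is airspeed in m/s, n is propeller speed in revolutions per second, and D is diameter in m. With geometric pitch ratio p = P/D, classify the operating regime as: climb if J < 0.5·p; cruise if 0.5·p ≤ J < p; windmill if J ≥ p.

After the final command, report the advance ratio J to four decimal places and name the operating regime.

J = 0.0462, regime = climb

set_propeller: D = 3.52 m, P = 4.429 m (p = P/D = 1.258239); state ← (V=0, rpm=0)
set_airspeed(38.73): V ← 38.73 m/s
throttle_to(9760): rpm ← 9760
adjust_airspeed(+8.25): V ← 38.73 +8.25 = 46.98 m/s
set_airspeed(26.48): V ← 26.48 m/s
final state: V = 26.48 m/s, rpm = 9760 → n = rpm/60 = 162.666667 rev/s
J = V / (n·D) = 26.48 / (162.666667 × 3.52) = 0.046246
regime bands: climb J<0.6291 | cruise [0.6291, 1.2582) | windmill J≥1.2582
J = 0.0462 → climb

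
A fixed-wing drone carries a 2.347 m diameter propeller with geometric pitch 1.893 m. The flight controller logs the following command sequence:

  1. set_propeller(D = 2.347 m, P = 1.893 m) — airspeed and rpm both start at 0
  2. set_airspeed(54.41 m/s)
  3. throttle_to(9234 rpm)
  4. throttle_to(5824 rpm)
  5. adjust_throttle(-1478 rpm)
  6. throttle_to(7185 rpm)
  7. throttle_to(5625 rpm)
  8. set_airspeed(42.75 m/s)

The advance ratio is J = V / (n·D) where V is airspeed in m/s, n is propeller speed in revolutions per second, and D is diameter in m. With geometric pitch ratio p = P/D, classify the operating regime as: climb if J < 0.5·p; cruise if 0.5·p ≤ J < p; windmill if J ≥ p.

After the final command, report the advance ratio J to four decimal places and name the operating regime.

set_propeller: D = 2.347 m, P = 1.893 m (p = P/D = 0.806562); state ← (V=0, rpm=0)
set_airspeed(54.41): V ← 54.41 m/s
throttle_to(9234): rpm ← 9234
throttle_to(5824): rpm ← 5824
adjust_throttle(-1478): rpm ← 5824 -1478 = 4346
throttle_to(7185): rpm ← 7185
throttle_to(5625): rpm ← 5625
set_airspeed(42.75): V ← 42.75 m/s
final state: V = 42.75 m/s, rpm = 5625 → n = rpm/60 = 93.750000 rev/s
J = V / (n·D) = 42.75 / (93.750000 × 2.347) = 0.194291
regime bands: climb J<0.4033 | cruise [0.4033, 0.8066) | windmill J≥0.8066
J = 0.1943 → climb

J = 0.1943, regime = climb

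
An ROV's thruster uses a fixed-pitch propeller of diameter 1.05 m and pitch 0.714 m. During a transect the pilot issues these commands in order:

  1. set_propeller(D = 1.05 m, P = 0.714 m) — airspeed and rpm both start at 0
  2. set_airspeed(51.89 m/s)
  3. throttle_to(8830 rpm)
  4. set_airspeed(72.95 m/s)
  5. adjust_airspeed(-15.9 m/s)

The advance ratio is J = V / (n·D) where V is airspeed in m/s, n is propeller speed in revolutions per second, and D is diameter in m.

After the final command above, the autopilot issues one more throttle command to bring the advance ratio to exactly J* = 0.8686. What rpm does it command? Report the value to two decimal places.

set_propeller: D = 1.05 m, P = 0.714 m (p = P/D = 0.680000); state ← (V=0, rpm=0)
set_airspeed(51.89): V ← 51.89 m/s
throttle_to(8830): rpm ← 8830
set_airspeed(72.95): V ← 72.95 m/s
adjust_airspeed(-15.9): V ← 72.95 -15.9 = 57.05 m/s
final state: V = 57.05 m/s, rpm = 8830 → n = rpm/60 = 147.166667 rev/s
target J* = 0.8686; solve J* = V/(n·D) for n: n = V/(J*·D) = 57.05/(0.8686 × 1.05) = 62.552767 rev/s
rpm = 60·n = 3753.166014

rpm = 3753.17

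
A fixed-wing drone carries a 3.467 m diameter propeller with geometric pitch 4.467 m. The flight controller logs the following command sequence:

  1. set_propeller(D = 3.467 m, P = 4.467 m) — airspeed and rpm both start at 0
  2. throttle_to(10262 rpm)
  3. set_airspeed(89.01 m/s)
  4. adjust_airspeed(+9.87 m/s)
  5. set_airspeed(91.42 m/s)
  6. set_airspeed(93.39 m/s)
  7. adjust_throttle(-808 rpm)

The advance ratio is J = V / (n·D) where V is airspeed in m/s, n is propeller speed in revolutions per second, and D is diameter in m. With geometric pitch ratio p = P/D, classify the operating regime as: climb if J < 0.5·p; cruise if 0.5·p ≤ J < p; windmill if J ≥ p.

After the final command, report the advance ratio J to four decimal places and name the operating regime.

J = 0.1710, regime = climb

set_propeller: D = 3.467 m, P = 4.467 m (p = P/D = 1.288434); state ← (V=0, rpm=0)
throttle_to(10262): rpm ← 10262
set_airspeed(89.01): V ← 89.01 m/s
adjust_airspeed(+9.87): V ← 89.01 +9.87 = 98.88 m/s
set_airspeed(91.42): V ← 91.42 m/s
set_airspeed(93.39): V ← 93.39 m/s
adjust_throttle(-808): rpm ← 10262 -808 = 9454
final state: V = 93.39 m/s, rpm = 9454 → n = rpm/60 = 157.566667 rev/s
J = V / (n·D) = 93.39 / (157.566667 × 3.467) = 0.170955
regime bands: climb J<0.6442 | cruise [0.6442, 1.2884) | windmill J≥1.2884
J = 0.1710 → climb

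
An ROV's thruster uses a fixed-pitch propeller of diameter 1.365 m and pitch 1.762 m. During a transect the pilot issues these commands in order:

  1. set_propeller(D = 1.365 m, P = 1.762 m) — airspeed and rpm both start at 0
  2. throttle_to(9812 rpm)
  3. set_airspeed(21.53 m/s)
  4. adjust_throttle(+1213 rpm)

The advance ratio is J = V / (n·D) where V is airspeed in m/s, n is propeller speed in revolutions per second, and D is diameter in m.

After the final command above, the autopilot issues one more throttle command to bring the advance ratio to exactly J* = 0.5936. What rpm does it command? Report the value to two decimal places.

set_propeller: D = 1.365 m, P = 1.762 m (p = P/D = 1.290842); state ← (V=0, rpm=0)
throttle_to(9812): rpm ← 9812
set_airspeed(21.53): V ← 21.53 m/s
adjust_throttle(+1213): rpm ← 9812 +1213 = 11025
final state: V = 21.53 m/s, rpm = 11025 → n = rpm/60 = 183.750000 rev/s
target J* = 0.5936; solve J* = V/(n·D) for n: n = V/(J*·D) = 21.53/(0.5936 × 1.365) = 26.571587 rev/s
rpm = 60·n = 1594.295193

rpm = 1594.30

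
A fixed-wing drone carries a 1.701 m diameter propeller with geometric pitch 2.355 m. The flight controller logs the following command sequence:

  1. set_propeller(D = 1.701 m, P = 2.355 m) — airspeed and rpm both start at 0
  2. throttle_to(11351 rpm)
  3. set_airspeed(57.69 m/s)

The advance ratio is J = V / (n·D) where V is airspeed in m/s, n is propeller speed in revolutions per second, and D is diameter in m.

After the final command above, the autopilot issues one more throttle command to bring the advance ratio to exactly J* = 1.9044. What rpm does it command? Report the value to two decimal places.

set_propeller: D = 1.701 m, P = 2.355 m (p = P/D = 1.384480); state ← (V=0, rpm=0)
throttle_to(11351): rpm ← 11351
set_airspeed(57.69): V ← 57.69 m/s
final state: V = 57.69 m/s, rpm = 11351 → n = rpm/60 = 189.183333 rev/s
target J* = 1.9044; solve J* = V/(n·D) for n: n = V/(J*·D) = 57.69/(1.9044 × 1.701) = 17.808939 rev/s
rpm = 60·n = 1068.536355

rpm = 1068.54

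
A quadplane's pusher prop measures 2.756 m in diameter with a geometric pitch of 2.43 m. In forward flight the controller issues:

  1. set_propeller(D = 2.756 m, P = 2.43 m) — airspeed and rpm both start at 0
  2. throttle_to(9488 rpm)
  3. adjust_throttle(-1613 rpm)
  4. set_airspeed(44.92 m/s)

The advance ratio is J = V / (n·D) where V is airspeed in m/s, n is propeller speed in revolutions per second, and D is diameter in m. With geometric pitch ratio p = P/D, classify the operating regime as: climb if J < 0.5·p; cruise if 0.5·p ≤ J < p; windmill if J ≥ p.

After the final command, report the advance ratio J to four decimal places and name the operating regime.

set_propeller: D = 2.756 m, P = 2.43 m (p = P/D = 0.881713); state ← (V=0, rpm=0)
throttle_to(9488): rpm ← 9488
adjust_throttle(-1613): rpm ← 9488 -1613 = 7875
set_airspeed(44.92): V ← 44.92 m/s
final state: V = 44.92 m/s, rpm = 7875 → n = rpm/60 = 131.250000 rev/s
J = V / (n·D) = 44.92 / (131.250000 × 2.756) = 0.124183
regime bands: climb J<0.4409 | cruise [0.4409, 0.8817) | windmill J≥0.8817
J = 0.1242 → climb

J = 0.1242, regime = climb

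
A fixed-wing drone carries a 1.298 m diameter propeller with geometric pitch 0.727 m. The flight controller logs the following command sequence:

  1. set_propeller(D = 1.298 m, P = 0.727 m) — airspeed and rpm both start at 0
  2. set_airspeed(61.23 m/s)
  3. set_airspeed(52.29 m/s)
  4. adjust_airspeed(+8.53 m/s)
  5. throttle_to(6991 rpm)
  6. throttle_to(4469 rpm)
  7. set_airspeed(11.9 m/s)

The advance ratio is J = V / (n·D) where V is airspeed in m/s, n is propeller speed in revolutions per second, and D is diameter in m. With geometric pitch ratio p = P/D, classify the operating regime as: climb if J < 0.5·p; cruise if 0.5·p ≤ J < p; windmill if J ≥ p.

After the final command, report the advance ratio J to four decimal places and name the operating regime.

set_propeller: D = 1.298 m, P = 0.727 m (p = P/D = 0.560092); state ← (V=0, rpm=0)
set_airspeed(61.23): V ← 61.23 m/s
set_airspeed(52.29): V ← 52.29 m/s
adjust_airspeed(+8.53): V ← 52.29 +8.53 = 60.82 m/s
throttle_to(6991): rpm ← 6991
throttle_to(4469): rpm ← 4469
set_airspeed(11.9): V ← 11.9 m/s
final state: V = 11.9 m/s, rpm = 4469 → n = rpm/60 = 74.483333 rev/s
J = V / (n·D) = 11.9 / (74.483333 × 1.298) = 0.123087
regime bands: climb J<0.2800 | cruise [0.2800, 0.5601) | windmill J≥0.5601
J = 0.1231 → climb

J = 0.1231, regime = climb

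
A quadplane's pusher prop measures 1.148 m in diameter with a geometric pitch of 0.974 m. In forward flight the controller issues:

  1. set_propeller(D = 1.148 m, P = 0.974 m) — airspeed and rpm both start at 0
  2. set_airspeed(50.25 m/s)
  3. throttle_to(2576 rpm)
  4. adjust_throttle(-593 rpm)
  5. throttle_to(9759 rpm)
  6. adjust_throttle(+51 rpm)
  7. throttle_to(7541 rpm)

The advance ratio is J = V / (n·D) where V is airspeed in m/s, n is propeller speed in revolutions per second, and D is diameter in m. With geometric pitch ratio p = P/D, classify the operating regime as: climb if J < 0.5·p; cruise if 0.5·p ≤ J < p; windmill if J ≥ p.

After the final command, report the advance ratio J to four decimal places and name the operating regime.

set_propeller: D = 1.148 m, P = 0.974 m (p = P/D = 0.848432); state ← (V=0, rpm=0)
set_airspeed(50.25): V ← 50.25 m/s
throttle_to(2576): rpm ← 2576
adjust_throttle(-593): rpm ← 2576 -593 = 1983
throttle_to(9759): rpm ← 9759
adjust_throttle(+51): rpm ← 9759 +51 = 9810
throttle_to(7541): rpm ← 7541
final state: V = 50.25 m/s, rpm = 7541 → n = rpm/60 = 125.683333 rev/s
J = V / (n·D) = 50.25 / (125.683333 × 1.148) = 0.348270
regime bands: climb J<0.4242 | cruise [0.4242, 0.8484) | windmill J≥0.8484
J = 0.3483 → climb

J = 0.3483, regime = climb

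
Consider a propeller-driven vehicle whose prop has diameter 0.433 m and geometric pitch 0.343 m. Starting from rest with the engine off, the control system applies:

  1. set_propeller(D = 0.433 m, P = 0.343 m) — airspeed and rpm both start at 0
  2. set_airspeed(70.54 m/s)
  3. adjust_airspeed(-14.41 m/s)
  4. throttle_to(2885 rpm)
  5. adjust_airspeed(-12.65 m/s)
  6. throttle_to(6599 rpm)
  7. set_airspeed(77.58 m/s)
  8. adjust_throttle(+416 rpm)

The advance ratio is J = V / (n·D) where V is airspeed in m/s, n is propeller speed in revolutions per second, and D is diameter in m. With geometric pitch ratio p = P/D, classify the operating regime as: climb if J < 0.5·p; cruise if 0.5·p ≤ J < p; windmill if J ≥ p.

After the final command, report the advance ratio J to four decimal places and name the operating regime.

J = 1.5324, regime = windmill

set_propeller: D = 0.433 m, P = 0.343 m (p = P/D = 0.792148); state ← (V=0, rpm=0)
set_airspeed(70.54): V ← 70.54 m/s
adjust_airspeed(-14.41): V ← 70.54 -14.41 = 56.13 m/s
throttle_to(2885): rpm ← 2885
adjust_airspeed(-12.65): V ← 56.13 -12.65 = 43.48 m/s
throttle_to(6599): rpm ← 6599
set_airspeed(77.58): V ← 77.58 m/s
adjust_throttle(+416): rpm ← 6599 +416 = 7015
final state: V = 77.58 m/s, rpm = 7015 → n = rpm/60 = 116.916667 rev/s
J = V / (n·D) = 77.58 / (116.916667 × 0.433) = 1.532447
regime bands: climb J<0.3961 | cruise [0.3961, 0.7921) | windmill J≥0.7921
J = 1.5324 → windmill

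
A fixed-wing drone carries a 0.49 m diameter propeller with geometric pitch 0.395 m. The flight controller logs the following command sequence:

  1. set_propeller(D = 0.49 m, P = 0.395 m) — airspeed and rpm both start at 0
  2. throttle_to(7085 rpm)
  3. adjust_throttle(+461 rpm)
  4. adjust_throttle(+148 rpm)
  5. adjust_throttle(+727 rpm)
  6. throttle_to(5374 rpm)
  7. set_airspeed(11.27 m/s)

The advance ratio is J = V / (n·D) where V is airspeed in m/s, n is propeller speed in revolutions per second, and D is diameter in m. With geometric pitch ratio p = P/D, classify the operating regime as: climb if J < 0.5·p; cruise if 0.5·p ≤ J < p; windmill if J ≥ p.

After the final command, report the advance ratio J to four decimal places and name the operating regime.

J = 0.2568, regime = climb

set_propeller: D = 0.49 m, P = 0.395 m (p = P/D = 0.806122); state ← (V=0, rpm=0)
throttle_to(7085): rpm ← 7085
adjust_throttle(+461): rpm ← 7085 +461 = 7546
adjust_throttle(+148): rpm ← 7546 +148 = 7694
adjust_throttle(+727): rpm ← 7694 +727 = 8421
throttle_to(5374): rpm ← 5374
set_airspeed(11.27): V ← 11.27 m/s
final state: V = 11.27 m/s, rpm = 5374 → n = rpm/60 = 89.566667 rev/s
J = V / (n·D) = 11.27 / (89.566667 × 0.49) = 0.256792
regime bands: climb J<0.4031 | cruise [0.4031, 0.8061) | windmill J≥0.8061
J = 0.2568 → climb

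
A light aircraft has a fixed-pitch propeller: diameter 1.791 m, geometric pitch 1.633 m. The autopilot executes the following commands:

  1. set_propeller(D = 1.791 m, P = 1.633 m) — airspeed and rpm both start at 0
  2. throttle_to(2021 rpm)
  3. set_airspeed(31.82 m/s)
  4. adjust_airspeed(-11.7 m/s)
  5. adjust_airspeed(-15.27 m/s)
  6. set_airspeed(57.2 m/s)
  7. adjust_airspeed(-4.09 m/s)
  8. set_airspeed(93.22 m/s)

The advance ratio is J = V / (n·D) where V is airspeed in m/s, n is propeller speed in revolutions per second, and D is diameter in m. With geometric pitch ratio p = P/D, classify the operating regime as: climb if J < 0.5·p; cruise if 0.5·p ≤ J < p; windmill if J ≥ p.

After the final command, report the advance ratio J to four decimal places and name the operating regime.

set_propeller: D = 1.791 m, P = 1.633 m (p = P/D = 0.911781); state ← (V=0, rpm=0)
throttle_to(2021): rpm ← 2021
set_airspeed(31.82): V ← 31.82 m/s
adjust_airspeed(-11.7): V ← 31.82 -11.7 = 20.12 m/s
adjust_airspeed(-15.27): V ← 20.12 -15.27 = 4.85 m/s
set_airspeed(57.2): V ← 57.2 m/s
adjust_airspeed(-4.09): V ← 57.2 -4.09 = 53.11 m/s
set_airspeed(93.22): V ← 93.22 m/s
final state: V = 93.22 m/s, rpm = 2021 → n = rpm/60 = 33.683333 rev/s
J = V / (n·D) = 93.22 / (33.683333 × 1.791) = 1.545249
regime bands: climb J<0.4559 | cruise [0.4559, 0.9118) | windmill J≥0.9118
J = 1.5452 → windmill

J = 1.5452, regime = windmill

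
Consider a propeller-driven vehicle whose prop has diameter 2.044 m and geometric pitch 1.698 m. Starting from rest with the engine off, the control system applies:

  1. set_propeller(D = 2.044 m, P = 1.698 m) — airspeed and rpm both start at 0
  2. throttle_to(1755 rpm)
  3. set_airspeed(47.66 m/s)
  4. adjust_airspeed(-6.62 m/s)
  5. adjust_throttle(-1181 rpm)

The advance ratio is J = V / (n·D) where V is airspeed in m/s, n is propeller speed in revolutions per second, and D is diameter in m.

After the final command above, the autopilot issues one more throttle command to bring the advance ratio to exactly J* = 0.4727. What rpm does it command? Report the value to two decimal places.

set_propeller: D = 2.044 m, P = 1.698 m (p = P/D = 0.830724); state ← (V=0, rpm=0)
throttle_to(1755): rpm ← 1755
set_airspeed(47.66): V ← 47.66 m/s
adjust_airspeed(-6.62): V ← 47.66 -6.62 = 41.04 m/s
adjust_throttle(-1181): rpm ← 1755 -1181 = 574
final state: V = 41.04 m/s, rpm = 574 → n = rpm/60 = 9.566667 rev/s
target J* = 0.4727; solve J* = V/(n·D) for n: n = V/(J*·D) = 41.04/(0.4727 × 2.044) = 42.475731 rev/s
rpm = 60·n = 2548.543840

rpm = 2548.54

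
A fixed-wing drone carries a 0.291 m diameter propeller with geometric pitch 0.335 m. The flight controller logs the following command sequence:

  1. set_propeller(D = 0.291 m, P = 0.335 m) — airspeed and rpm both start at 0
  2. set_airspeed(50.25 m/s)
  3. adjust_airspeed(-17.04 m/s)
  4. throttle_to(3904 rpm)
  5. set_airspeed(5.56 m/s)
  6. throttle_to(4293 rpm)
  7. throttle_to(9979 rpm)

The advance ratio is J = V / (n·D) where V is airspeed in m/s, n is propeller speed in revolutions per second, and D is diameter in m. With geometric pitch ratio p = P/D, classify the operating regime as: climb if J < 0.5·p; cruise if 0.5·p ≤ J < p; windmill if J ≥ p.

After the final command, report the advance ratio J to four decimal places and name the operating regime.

set_propeller: D = 0.291 m, P = 0.335 m (p = P/D = 1.151203); state ← (V=0, rpm=0)
set_airspeed(50.25): V ← 50.25 m/s
adjust_airspeed(-17.04): V ← 50.25 -17.04 = 33.21 m/s
throttle_to(3904): rpm ← 3904
set_airspeed(5.56): V ← 5.56 m/s
throttle_to(4293): rpm ← 4293
throttle_to(9979): rpm ← 9979
final state: V = 5.56 m/s, rpm = 9979 → n = rpm/60 = 166.316667 rev/s
J = V / (n·D) = 5.56 / (166.316667 × 0.291) = 0.114880
regime bands: climb J<0.5756 | cruise [0.5756, 1.1512) | windmill J≥1.1512
J = 0.1149 → climb

J = 0.1149, regime = climb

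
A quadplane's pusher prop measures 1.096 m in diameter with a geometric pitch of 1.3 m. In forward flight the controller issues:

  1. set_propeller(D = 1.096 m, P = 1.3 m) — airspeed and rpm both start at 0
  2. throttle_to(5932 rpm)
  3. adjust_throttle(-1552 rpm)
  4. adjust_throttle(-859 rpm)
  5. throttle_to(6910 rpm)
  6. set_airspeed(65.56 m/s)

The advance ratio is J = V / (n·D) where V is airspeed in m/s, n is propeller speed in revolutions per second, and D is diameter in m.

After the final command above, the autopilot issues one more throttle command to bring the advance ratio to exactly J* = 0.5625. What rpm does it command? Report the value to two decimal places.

rpm = 6380.54

set_propeller: D = 1.096 m, P = 1.3 m (p = P/D = 1.186131); state ← (V=0, rpm=0)
throttle_to(5932): rpm ← 5932
adjust_throttle(-1552): rpm ← 5932 -1552 = 4380
adjust_throttle(-859): rpm ← 4380 -859 = 3521
throttle_to(6910): rpm ← 6910
set_airspeed(65.56): V ← 65.56 m/s
final state: V = 65.56 m/s, rpm = 6910 → n = rpm/60 = 115.166667 rev/s
target J* = 0.5625; solve J* = V/(n·D) for n: n = V/(J*·D) = 65.56/(0.5625 × 1.096) = 106.342255 rev/s
rpm = 60·n = 6380.535280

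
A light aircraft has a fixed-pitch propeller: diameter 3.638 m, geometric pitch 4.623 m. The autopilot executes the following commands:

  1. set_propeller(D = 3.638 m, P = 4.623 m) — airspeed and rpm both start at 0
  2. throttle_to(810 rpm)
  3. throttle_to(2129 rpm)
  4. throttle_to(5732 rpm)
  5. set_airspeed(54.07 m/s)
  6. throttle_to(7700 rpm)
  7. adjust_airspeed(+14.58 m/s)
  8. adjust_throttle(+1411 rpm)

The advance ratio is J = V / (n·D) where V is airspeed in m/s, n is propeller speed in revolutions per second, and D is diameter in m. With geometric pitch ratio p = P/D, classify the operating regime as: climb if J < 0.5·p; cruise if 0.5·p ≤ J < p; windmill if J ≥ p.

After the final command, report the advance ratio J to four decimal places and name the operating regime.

J = 0.1243, regime = climb

set_propeller: D = 3.638 m, P = 4.623 m (p = P/D = 1.270753); state ← (V=0, rpm=0)
throttle_to(810): rpm ← 810
throttle_to(2129): rpm ← 2129
throttle_to(5732): rpm ← 5732
set_airspeed(54.07): V ← 54.07 m/s
throttle_to(7700): rpm ← 7700
adjust_airspeed(+14.58): V ← 54.07 +14.58 = 68.65 m/s
adjust_throttle(+1411): rpm ← 7700 +1411 = 9111
final state: V = 68.65 m/s, rpm = 9111 → n = rpm/60 = 151.850000 rev/s
J = V / (n·D) = 68.65 / (151.850000 × 3.638) = 0.124269
regime bands: climb J<0.6354 | cruise [0.6354, 1.2708) | windmill J≥1.2708
J = 0.1243 → climb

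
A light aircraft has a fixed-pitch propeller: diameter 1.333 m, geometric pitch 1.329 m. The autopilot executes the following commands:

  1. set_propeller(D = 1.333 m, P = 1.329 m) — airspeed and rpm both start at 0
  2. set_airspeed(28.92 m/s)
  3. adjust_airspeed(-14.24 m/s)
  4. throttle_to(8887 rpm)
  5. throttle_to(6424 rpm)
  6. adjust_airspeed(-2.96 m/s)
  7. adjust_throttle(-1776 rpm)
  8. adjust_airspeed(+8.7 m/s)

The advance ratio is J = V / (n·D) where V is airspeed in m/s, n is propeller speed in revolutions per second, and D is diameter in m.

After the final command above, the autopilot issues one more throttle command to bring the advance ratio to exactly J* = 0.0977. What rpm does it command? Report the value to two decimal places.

rpm = 9407.67

set_propeller: D = 1.333 m, P = 1.329 m (p = P/D = 0.996999); state ← (V=0, rpm=0)
set_airspeed(28.92): V ← 28.92 m/s
adjust_airspeed(-14.24): V ← 28.92 -14.24 = 14.68 m/s
throttle_to(8887): rpm ← 8887
throttle_to(6424): rpm ← 6424
adjust_airspeed(-2.96): V ← 14.68 -2.96 = 11.72 m/s
adjust_throttle(-1776): rpm ← 6424 -1776 = 4648
adjust_airspeed(+8.7): V ← 11.72 +8.7 = 20.42 m/s
final state: V = 20.42 m/s, rpm = 4648 → n = rpm/60 = 77.466667 rev/s
target J* = 0.0977; solve J* = V/(n·D) for n: n = V/(J*·D) = 20.42/(0.0977 × 1.333) = 156.794572 rev/s
rpm = 60·n = 9407.674334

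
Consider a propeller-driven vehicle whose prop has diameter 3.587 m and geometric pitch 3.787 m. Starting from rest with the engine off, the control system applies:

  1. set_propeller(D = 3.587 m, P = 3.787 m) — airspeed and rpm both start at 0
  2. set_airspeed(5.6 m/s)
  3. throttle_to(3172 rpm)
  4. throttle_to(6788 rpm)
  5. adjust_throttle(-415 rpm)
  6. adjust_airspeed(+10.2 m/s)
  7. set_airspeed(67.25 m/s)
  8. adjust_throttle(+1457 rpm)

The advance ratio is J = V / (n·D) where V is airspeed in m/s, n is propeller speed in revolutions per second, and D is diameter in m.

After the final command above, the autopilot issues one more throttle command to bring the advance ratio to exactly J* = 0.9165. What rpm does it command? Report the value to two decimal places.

set_propeller: D = 3.587 m, P = 3.787 m (p = P/D = 1.055757); state ← (V=0, rpm=0)
set_airspeed(5.6): V ← 5.6 m/s
throttle_to(3172): rpm ← 3172
throttle_to(6788): rpm ← 6788
adjust_throttle(-415): rpm ← 6788 -415 = 6373
adjust_airspeed(+10.2): V ← 5.6 +10.2 = 15.8 m/s
set_airspeed(67.25): V ← 67.25 m/s
adjust_throttle(+1457): rpm ← 6373 +1457 = 7830
final state: V = 67.25 m/s, rpm = 7830 → n = rpm/60 = 130.500000 rev/s
target J* = 0.9165; solve J* = V/(n·D) for n: n = V/(J*·D) = 67.25/(0.9165 × 3.587) = 20.456364 rev/s
rpm = 60·n = 1227.381839

rpm = 1227.38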